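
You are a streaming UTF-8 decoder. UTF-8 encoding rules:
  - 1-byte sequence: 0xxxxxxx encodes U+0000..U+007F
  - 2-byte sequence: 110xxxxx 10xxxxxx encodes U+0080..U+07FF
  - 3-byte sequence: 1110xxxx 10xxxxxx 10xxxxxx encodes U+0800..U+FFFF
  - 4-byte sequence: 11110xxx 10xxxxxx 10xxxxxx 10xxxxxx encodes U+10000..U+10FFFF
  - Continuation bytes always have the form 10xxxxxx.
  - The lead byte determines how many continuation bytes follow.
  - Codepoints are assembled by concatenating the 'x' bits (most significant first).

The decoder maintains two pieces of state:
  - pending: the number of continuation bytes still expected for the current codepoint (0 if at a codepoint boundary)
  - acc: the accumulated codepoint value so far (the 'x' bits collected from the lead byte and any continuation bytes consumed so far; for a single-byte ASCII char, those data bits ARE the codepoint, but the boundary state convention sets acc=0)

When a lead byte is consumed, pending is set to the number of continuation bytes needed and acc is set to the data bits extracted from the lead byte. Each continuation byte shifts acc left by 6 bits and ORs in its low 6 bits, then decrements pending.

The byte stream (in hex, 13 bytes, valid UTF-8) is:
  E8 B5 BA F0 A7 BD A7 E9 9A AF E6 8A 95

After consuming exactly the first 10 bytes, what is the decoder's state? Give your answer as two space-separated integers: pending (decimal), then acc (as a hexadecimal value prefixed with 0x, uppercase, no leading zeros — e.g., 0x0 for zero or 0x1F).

Answer: 0 0x96AF

Derivation:
Byte[0]=E8: 3-byte lead. pending=2, acc=0x8
Byte[1]=B5: continuation. acc=(acc<<6)|0x35=0x235, pending=1
Byte[2]=BA: continuation. acc=(acc<<6)|0x3A=0x8D7A, pending=0
Byte[3]=F0: 4-byte lead. pending=3, acc=0x0
Byte[4]=A7: continuation. acc=(acc<<6)|0x27=0x27, pending=2
Byte[5]=BD: continuation. acc=(acc<<6)|0x3D=0x9FD, pending=1
Byte[6]=A7: continuation. acc=(acc<<6)|0x27=0x27F67, pending=0
Byte[7]=E9: 3-byte lead. pending=2, acc=0x9
Byte[8]=9A: continuation. acc=(acc<<6)|0x1A=0x25A, pending=1
Byte[9]=AF: continuation. acc=(acc<<6)|0x2F=0x96AF, pending=0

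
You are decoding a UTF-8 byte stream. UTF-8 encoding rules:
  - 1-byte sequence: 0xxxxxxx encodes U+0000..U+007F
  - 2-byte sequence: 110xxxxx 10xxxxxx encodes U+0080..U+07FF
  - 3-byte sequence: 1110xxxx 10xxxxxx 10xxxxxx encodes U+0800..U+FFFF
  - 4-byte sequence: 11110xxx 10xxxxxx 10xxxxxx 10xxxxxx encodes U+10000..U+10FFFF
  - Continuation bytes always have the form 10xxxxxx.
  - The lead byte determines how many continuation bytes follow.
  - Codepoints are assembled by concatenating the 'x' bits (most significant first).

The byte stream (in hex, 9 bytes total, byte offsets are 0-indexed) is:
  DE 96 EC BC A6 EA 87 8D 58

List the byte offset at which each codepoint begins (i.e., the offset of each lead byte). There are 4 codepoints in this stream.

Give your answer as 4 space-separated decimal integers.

Byte[0]=DE: 2-byte lead, need 1 cont bytes. acc=0x1E
Byte[1]=96: continuation. acc=(acc<<6)|0x16=0x796
Completed: cp=U+0796 (starts at byte 0)
Byte[2]=EC: 3-byte lead, need 2 cont bytes. acc=0xC
Byte[3]=BC: continuation. acc=(acc<<6)|0x3C=0x33C
Byte[4]=A6: continuation. acc=(acc<<6)|0x26=0xCF26
Completed: cp=U+CF26 (starts at byte 2)
Byte[5]=EA: 3-byte lead, need 2 cont bytes. acc=0xA
Byte[6]=87: continuation. acc=(acc<<6)|0x07=0x287
Byte[7]=8D: continuation. acc=(acc<<6)|0x0D=0xA1CD
Completed: cp=U+A1CD (starts at byte 5)
Byte[8]=58: 1-byte ASCII. cp=U+0058

Answer: 0 2 5 8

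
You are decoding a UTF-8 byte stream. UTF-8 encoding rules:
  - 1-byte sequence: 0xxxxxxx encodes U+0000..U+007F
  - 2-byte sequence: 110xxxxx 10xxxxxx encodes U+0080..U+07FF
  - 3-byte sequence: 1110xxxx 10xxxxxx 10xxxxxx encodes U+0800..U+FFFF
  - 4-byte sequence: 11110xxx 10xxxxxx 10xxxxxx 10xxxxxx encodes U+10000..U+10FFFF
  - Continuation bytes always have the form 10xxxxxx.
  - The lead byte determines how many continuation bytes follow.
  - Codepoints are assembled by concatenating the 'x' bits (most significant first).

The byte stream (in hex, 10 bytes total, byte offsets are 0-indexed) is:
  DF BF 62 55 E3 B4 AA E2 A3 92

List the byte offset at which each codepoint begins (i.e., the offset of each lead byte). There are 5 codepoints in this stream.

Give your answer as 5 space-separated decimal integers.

Byte[0]=DF: 2-byte lead, need 1 cont bytes. acc=0x1F
Byte[1]=BF: continuation. acc=(acc<<6)|0x3F=0x7FF
Completed: cp=U+07FF (starts at byte 0)
Byte[2]=62: 1-byte ASCII. cp=U+0062
Byte[3]=55: 1-byte ASCII. cp=U+0055
Byte[4]=E3: 3-byte lead, need 2 cont bytes. acc=0x3
Byte[5]=B4: continuation. acc=(acc<<6)|0x34=0xF4
Byte[6]=AA: continuation. acc=(acc<<6)|0x2A=0x3D2A
Completed: cp=U+3D2A (starts at byte 4)
Byte[7]=E2: 3-byte lead, need 2 cont bytes. acc=0x2
Byte[8]=A3: continuation. acc=(acc<<6)|0x23=0xA3
Byte[9]=92: continuation. acc=(acc<<6)|0x12=0x28D2
Completed: cp=U+28D2 (starts at byte 7)

Answer: 0 2 3 4 7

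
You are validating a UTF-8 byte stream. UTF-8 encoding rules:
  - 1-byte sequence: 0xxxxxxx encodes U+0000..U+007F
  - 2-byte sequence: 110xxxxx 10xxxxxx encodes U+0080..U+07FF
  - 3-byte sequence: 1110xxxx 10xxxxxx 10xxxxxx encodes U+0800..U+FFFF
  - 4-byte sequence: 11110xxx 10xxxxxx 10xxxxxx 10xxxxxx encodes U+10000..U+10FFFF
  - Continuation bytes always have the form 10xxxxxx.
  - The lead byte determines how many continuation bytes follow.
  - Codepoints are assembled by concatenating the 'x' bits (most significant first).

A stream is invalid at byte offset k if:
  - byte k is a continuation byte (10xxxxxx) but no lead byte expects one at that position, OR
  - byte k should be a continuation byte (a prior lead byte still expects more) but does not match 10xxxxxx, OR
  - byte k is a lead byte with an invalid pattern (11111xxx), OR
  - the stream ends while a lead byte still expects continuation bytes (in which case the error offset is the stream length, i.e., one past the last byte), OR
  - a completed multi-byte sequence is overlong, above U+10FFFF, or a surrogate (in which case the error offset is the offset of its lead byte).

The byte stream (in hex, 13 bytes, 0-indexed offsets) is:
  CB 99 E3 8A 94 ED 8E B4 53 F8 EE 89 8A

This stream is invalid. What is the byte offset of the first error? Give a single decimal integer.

Byte[0]=CB: 2-byte lead, need 1 cont bytes. acc=0xB
Byte[1]=99: continuation. acc=(acc<<6)|0x19=0x2D9
Completed: cp=U+02D9 (starts at byte 0)
Byte[2]=E3: 3-byte lead, need 2 cont bytes. acc=0x3
Byte[3]=8A: continuation. acc=(acc<<6)|0x0A=0xCA
Byte[4]=94: continuation. acc=(acc<<6)|0x14=0x3294
Completed: cp=U+3294 (starts at byte 2)
Byte[5]=ED: 3-byte lead, need 2 cont bytes. acc=0xD
Byte[6]=8E: continuation. acc=(acc<<6)|0x0E=0x34E
Byte[7]=B4: continuation. acc=(acc<<6)|0x34=0xD3B4
Completed: cp=U+D3B4 (starts at byte 5)
Byte[8]=53: 1-byte ASCII. cp=U+0053
Byte[9]=F8: INVALID lead byte (not 0xxx/110x/1110/11110)

Answer: 9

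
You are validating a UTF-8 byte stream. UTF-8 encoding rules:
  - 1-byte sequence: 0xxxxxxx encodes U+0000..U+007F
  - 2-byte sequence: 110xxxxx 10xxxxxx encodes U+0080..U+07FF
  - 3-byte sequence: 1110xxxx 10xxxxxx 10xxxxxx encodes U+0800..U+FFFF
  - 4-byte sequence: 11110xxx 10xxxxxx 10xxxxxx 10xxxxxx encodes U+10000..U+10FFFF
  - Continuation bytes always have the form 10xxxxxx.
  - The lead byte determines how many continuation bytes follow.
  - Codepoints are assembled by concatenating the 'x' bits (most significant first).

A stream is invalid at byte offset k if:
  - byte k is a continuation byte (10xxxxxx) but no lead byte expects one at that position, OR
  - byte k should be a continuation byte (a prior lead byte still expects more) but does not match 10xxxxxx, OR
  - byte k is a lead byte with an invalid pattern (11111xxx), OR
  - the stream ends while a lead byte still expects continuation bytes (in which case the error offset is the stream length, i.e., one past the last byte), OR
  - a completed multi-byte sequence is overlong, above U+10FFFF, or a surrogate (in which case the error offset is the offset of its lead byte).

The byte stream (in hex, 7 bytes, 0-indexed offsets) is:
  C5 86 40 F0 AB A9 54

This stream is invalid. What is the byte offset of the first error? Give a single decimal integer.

Answer: 6

Derivation:
Byte[0]=C5: 2-byte lead, need 1 cont bytes. acc=0x5
Byte[1]=86: continuation. acc=(acc<<6)|0x06=0x146
Completed: cp=U+0146 (starts at byte 0)
Byte[2]=40: 1-byte ASCII. cp=U+0040
Byte[3]=F0: 4-byte lead, need 3 cont bytes. acc=0x0
Byte[4]=AB: continuation. acc=(acc<<6)|0x2B=0x2B
Byte[5]=A9: continuation. acc=(acc<<6)|0x29=0xAE9
Byte[6]=54: expected 10xxxxxx continuation. INVALID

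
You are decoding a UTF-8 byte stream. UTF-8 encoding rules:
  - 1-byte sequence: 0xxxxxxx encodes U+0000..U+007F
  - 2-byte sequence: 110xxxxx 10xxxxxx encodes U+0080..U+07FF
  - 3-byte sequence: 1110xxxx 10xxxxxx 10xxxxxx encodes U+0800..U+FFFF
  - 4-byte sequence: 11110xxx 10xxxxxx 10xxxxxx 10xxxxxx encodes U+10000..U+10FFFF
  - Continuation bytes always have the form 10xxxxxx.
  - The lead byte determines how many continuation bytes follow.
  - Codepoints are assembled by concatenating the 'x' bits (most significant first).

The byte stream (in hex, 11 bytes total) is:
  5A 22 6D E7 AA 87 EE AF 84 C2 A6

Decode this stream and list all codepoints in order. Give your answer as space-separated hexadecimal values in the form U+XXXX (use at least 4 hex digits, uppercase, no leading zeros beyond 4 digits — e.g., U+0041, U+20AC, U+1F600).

Answer: U+005A U+0022 U+006D U+7A87 U+EBC4 U+00A6

Derivation:
Byte[0]=5A: 1-byte ASCII. cp=U+005A
Byte[1]=22: 1-byte ASCII. cp=U+0022
Byte[2]=6D: 1-byte ASCII. cp=U+006D
Byte[3]=E7: 3-byte lead, need 2 cont bytes. acc=0x7
Byte[4]=AA: continuation. acc=(acc<<6)|0x2A=0x1EA
Byte[5]=87: continuation. acc=(acc<<6)|0x07=0x7A87
Completed: cp=U+7A87 (starts at byte 3)
Byte[6]=EE: 3-byte lead, need 2 cont bytes. acc=0xE
Byte[7]=AF: continuation. acc=(acc<<6)|0x2F=0x3AF
Byte[8]=84: continuation. acc=(acc<<6)|0x04=0xEBC4
Completed: cp=U+EBC4 (starts at byte 6)
Byte[9]=C2: 2-byte lead, need 1 cont bytes. acc=0x2
Byte[10]=A6: continuation. acc=(acc<<6)|0x26=0xA6
Completed: cp=U+00A6 (starts at byte 9)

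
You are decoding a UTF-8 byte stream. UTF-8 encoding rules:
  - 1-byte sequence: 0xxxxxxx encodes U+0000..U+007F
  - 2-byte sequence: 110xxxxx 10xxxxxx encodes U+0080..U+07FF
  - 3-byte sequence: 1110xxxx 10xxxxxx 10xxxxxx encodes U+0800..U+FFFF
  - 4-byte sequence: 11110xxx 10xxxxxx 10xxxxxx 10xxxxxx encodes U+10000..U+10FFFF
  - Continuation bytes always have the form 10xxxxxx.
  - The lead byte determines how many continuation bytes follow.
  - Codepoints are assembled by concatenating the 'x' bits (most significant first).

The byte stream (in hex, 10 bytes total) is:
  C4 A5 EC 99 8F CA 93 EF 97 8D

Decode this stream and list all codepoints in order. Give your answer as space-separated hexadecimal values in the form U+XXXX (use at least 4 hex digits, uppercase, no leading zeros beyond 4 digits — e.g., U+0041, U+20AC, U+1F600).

Byte[0]=C4: 2-byte lead, need 1 cont bytes. acc=0x4
Byte[1]=A5: continuation. acc=(acc<<6)|0x25=0x125
Completed: cp=U+0125 (starts at byte 0)
Byte[2]=EC: 3-byte lead, need 2 cont bytes. acc=0xC
Byte[3]=99: continuation. acc=(acc<<6)|0x19=0x319
Byte[4]=8F: continuation. acc=(acc<<6)|0x0F=0xC64F
Completed: cp=U+C64F (starts at byte 2)
Byte[5]=CA: 2-byte lead, need 1 cont bytes. acc=0xA
Byte[6]=93: continuation. acc=(acc<<6)|0x13=0x293
Completed: cp=U+0293 (starts at byte 5)
Byte[7]=EF: 3-byte lead, need 2 cont bytes. acc=0xF
Byte[8]=97: continuation. acc=(acc<<6)|0x17=0x3D7
Byte[9]=8D: continuation. acc=(acc<<6)|0x0D=0xF5CD
Completed: cp=U+F5CD (starts at byte 7)

Answer: U+0125 U+C64F U+0293 U+F5CD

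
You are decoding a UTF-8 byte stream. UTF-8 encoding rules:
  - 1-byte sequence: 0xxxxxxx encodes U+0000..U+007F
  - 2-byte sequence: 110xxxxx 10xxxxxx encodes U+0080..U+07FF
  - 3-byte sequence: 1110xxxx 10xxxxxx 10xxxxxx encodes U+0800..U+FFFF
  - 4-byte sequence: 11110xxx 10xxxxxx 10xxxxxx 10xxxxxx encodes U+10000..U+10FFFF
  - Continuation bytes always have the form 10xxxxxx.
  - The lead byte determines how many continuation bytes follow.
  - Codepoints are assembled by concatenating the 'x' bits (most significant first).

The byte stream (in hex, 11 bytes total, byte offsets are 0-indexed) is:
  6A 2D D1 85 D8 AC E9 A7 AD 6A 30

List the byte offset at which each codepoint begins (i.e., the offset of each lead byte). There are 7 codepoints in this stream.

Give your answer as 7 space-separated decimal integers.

Answer: 0 1 2 4 6 9 10

Derivation:
Byte[0]=6A: 1-byte ASCII. cp=U+006A
Byte[1]=2D: 1-byte ASCII. cp=U+002D
Byte[2]=D1: 2-byte lead, need 1 cont bytes. acc=0x11
Byte[3]=85: continuation. acc=(acc<<6)|0x05=0x445
Completed: cp=U+0445 (starts at byte 2)
Byte[4]=D8: 2-byte lead, need 1 cont bytes. acc=0x18
Byte[5]=AC: continuation. acc=(acc<<6)|0x2C=0x62C
Completed: cp=U+062C (starts at byte 4)
Byte[6]=E9: 3-byte lead, need 2 cont bytes. acc=0x9
Byte[7]=A7: continuation. acc=(acc<<6)|0x27=0x267
Byte[8]=AD: continuation. acc=(acc<<6)|0x2D=0x99ED
Completed: cp=U+99ED (starts at byte 6)
Byte[9]=6A: 1-byte ASCII. cp=U+006A
Byte[10]=30: 1-byte ASCII. cp=U+0030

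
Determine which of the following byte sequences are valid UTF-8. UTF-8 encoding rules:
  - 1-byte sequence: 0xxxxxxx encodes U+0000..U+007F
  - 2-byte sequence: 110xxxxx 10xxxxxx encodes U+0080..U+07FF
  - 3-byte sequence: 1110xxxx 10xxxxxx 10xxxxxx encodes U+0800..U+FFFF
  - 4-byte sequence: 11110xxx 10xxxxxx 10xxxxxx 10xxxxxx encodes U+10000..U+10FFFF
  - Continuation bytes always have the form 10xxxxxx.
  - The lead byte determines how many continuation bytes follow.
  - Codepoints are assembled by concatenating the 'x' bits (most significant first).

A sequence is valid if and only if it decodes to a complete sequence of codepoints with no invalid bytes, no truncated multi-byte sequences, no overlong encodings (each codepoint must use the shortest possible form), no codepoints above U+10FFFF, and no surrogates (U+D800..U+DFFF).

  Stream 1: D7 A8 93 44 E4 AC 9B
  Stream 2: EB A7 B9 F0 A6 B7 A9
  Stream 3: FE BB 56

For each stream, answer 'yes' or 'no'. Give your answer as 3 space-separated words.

Answer: no yes no

Derivation:
Stream 1: error at byte offset 2. INVALID
Stream 2: decodes cleanly. VALID
Stream 3: error at byte offset 0. INVALID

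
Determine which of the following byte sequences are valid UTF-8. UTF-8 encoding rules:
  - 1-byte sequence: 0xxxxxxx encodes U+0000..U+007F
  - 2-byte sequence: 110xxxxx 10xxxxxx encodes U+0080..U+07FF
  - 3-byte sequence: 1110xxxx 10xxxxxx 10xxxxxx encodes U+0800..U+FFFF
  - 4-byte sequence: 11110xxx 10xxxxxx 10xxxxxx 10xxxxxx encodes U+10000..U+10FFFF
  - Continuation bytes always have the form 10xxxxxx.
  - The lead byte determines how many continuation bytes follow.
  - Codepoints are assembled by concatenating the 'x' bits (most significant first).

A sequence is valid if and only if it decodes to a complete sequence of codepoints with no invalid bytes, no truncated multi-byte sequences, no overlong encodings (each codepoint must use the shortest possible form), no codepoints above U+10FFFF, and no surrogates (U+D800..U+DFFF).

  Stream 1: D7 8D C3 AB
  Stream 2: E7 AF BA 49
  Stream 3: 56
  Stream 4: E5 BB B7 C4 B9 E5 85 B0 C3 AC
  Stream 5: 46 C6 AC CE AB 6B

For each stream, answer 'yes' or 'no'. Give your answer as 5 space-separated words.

Stream 1: decodes cleanly. VALID
Stream 2: decodes cleanly. VALID
Stream 3: decodes cleanly. VALID
Stream 4: decodes cleanly. VALID
Stream 5: decodes cleanly. VALID

Answer: yes yes yes yes yes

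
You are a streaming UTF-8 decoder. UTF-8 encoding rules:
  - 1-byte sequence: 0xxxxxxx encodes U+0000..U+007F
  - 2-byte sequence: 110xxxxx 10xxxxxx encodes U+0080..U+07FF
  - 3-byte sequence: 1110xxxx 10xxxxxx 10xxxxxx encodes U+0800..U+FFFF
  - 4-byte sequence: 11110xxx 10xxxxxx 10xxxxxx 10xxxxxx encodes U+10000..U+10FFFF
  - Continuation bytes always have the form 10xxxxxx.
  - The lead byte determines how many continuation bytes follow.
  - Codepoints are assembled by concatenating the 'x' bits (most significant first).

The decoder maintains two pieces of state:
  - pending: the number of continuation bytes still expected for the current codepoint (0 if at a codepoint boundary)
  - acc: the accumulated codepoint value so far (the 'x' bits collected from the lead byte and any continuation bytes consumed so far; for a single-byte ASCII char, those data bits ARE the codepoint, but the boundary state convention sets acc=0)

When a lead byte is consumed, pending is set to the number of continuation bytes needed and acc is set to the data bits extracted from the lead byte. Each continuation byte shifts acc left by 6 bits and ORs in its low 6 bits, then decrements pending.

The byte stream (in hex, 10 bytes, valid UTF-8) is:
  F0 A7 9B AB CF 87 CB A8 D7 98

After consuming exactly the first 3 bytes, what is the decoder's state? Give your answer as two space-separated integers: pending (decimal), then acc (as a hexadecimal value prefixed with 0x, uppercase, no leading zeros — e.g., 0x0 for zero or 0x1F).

Answer: 1 0x9DB

Derivation:
Byte[0]=F0: 4-byte lead. pending=3, acc=0x0
Byte[1]=A7: continuation. acc=(acc<<6)|0x27=0x27, pending=2
Byte[2]=9B: continuation. acc=(acc<<6)|0x1B=0x9DB, pending=1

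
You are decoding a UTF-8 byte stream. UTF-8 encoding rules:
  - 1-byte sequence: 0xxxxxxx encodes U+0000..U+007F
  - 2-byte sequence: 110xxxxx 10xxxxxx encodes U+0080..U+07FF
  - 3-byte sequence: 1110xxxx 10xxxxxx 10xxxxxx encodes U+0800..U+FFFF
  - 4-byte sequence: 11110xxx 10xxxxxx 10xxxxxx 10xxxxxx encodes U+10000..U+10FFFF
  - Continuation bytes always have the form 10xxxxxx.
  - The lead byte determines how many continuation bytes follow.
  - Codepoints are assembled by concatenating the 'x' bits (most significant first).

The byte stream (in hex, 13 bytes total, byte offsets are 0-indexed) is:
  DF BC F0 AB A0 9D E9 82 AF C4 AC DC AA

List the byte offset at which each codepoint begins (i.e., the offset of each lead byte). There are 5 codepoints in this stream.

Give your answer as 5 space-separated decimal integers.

Answer: 0 2 6 9 11

Derivation:
Byte[0]=DF: 2-byte lead, need 1 cont bytes. acc=0x1F
Byte[1]=BC: continuation. acc=(acc<<6)|0x3C=0x7FC
Completed: cp=U+07FC (starts at byte 0)
Byte[2]=F0: 4-byte lead, need 3 cont bytes. acc=0x0
Byte[3]=AB: continuation. acc=(acc<<6)|0x2B=0x2B
Byte[4]=A0: continuation. acc=(acc<<6)|0x20=0xAE0
Byte[5]=9D: continuation. acc=(acc<<6)|0x1D=0x2B81D
Completed: cp=U+2B81D (starts at byte 2)
Byte[6]=E9: 3-byte lead, need 2 cont bytes. acc=0x9
Byte[7]=82: continuation. acc=(acc<<6)|0x02=0x242
Byte[8]=AF: continuation. acc=(acc<<6)|0x2F=0x90AF
Completed: cp=U+90AF (starts at byte 6)
Byte[9]=C4: 2-byte lead, need 1 cont bytes. acc=0x4
Byte[10]=AC: continuation. acc=(acc<<6)|0x2C=0x12C
Completed: cp=U+012C (starts at byte 9)
Byte[11]=DC: 2-byte lead, need 1 cont bytes. acc=0x1C
Byte[12]=AA: continuation. acc=(acc<<6)|0x2A=0x72A
Completed: cp=U+072A (starts at byte 11)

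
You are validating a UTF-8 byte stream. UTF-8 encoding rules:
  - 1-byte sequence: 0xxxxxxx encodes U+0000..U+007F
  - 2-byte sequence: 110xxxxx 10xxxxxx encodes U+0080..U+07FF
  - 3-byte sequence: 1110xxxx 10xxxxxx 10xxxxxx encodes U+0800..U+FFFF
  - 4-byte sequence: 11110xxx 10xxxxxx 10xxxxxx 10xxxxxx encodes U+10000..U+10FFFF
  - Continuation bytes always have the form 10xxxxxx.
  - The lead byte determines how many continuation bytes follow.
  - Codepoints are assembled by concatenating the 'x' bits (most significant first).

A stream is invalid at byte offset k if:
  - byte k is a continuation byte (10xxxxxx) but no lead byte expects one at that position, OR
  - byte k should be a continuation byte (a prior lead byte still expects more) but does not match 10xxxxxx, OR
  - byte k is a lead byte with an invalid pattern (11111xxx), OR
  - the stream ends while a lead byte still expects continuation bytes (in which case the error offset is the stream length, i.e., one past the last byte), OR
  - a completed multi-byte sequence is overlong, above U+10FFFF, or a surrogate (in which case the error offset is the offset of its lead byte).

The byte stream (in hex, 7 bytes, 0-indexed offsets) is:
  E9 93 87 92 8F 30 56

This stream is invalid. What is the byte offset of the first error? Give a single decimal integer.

Answer: 3

Derivation:
Byte[0]=E9: 3-byte lead, need 2 cont bytes. acc=0x9
Byte[1]=93: continuation. acc=(acc<<6)|0x13=0x253
Byte[2]=87: continuation. acc=(acc<<6)|0x07=0x94C7
Completed: cp=U+94C7 (starts at byte 0)
Byte[3]=92: INVALID lead byte (not 0xxx/110x/1110/11110)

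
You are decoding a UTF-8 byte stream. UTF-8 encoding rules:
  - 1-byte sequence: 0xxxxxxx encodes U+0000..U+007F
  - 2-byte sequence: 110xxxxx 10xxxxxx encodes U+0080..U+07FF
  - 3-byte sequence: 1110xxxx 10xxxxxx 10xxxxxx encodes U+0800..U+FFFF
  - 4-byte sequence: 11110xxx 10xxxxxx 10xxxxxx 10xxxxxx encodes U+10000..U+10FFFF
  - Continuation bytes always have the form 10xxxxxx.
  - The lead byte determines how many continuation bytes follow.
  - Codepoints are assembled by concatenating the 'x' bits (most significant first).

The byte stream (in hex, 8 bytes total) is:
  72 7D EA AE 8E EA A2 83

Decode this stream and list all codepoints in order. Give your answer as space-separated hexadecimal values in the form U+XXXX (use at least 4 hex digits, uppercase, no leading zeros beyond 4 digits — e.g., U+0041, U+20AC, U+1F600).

Byte[0]=72: 1-byte ASCII. cp=U+0072
Byte[1]=7D: 1-byte ASCII. cp=U+007D
Byte[2]=EA: 3-byte lead, need 2 cont bytes. acc=0xA
Byte[3]=AE: continuation. acc=(acc<<6)|0x2E=0x2AE
Byte[4]=8E: continuation. acc=(acc<<6)|0x0E=0xAB8E
Completed: cp=U+AB8E (starts at byte 2)
Byte[5]=EA: 3-byte lead, need 2 cont bytes. acc=0xA
Byte[6]=A2: continuation. acc=(acc<<6)|0x22=0x2A2
Byte[7]=83: continuation. acc=(acc<<6)|0x03=0xA883
Completed: cp=U+A883 (starts at byte 5)

Answer: U+0072 U+007D U+AB8E U+A883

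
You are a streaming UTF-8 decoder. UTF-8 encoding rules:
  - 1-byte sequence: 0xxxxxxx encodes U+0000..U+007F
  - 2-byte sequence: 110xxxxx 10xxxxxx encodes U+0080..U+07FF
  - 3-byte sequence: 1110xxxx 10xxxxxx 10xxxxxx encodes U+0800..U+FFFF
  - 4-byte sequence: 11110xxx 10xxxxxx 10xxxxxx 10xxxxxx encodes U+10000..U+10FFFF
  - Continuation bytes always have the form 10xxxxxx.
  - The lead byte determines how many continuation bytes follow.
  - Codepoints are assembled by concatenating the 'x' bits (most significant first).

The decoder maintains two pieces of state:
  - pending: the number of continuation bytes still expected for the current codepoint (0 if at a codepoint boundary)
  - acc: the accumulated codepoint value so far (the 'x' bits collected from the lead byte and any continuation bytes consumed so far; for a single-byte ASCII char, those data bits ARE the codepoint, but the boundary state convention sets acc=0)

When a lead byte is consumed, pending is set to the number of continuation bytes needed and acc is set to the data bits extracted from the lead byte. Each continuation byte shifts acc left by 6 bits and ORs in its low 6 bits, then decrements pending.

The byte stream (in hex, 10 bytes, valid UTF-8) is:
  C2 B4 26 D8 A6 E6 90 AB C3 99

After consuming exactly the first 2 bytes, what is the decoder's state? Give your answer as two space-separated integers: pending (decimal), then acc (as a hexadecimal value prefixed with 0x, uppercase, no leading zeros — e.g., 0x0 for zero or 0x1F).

Answer: 0 0xB4

Derivation:
Byte[0]=C2: 2-byte lead. pending=1, acc=0x2
Byte[1]=B4: continuation. acc=(acc<<6)|0x34=0xB4, pending=0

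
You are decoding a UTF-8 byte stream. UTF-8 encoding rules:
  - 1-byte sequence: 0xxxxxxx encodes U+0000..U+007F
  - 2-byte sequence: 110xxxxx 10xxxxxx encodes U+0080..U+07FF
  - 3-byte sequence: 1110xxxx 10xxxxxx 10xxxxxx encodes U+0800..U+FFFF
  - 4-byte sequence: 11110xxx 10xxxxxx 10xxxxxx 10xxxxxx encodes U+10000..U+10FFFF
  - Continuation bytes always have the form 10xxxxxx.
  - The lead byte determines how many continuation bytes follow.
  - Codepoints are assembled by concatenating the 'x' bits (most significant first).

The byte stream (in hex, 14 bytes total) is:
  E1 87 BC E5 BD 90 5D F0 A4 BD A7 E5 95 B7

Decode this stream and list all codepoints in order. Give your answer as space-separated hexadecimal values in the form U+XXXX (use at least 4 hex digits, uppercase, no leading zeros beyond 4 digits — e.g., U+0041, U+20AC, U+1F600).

Answer: U+11FC U+5F50 U+005D U+24F67 U+5577

Derivation:
Byte[0]=E1: 3-byte lead, need 2 cont bytes. acc=0x1
Byte[1]=87: continuation. acc=(acc<<6)|0x07=0x47
Byte[2]=BC: continuation. acc=(acc<<6)|0x3C=0x11FC
Completed: cp=U+11FC (starts at byte 0)
Byte[3]=E5: 3-byte lead, need 2 cont bytes. acc=0x5
Byte[4]=BD: continuation. acc=(acc<<6)|0x3D=0x17D
Byte[5]=90: continuation. acc=(acc<<6)|0x10=0x5F50
Completed: cp=U+5F50 (starts at byte 3)
Byte[6]=5D: 1-byte ASCII. cp=U+005D
Byte[7]=F0: 4-byte lead, need 3 cont bytes. acc=0x0
Byte[8]=A4: continuation. acc=(acc<<6)|0x24=0x24
Byte[9]=BD: continuation. acc=(acc<<6)|0x3D=0x93D
Byte[10]=A7: continuation. acc=(acc<<6)|0x27=0x24F67
Completed: cp=U+24F67 (starts at byte 7)
Byte[11]=E5: 3-byte lead, need 2 cont bytes. acc=0x5
Byte[12]=95: continuation. acc=(acc<<6)|0x15=0x155
Byte[13]=B7: continuation. acc=(acc<<6)|0x37=0x5577
Completed: cp=U+5577 (starts at byte 11)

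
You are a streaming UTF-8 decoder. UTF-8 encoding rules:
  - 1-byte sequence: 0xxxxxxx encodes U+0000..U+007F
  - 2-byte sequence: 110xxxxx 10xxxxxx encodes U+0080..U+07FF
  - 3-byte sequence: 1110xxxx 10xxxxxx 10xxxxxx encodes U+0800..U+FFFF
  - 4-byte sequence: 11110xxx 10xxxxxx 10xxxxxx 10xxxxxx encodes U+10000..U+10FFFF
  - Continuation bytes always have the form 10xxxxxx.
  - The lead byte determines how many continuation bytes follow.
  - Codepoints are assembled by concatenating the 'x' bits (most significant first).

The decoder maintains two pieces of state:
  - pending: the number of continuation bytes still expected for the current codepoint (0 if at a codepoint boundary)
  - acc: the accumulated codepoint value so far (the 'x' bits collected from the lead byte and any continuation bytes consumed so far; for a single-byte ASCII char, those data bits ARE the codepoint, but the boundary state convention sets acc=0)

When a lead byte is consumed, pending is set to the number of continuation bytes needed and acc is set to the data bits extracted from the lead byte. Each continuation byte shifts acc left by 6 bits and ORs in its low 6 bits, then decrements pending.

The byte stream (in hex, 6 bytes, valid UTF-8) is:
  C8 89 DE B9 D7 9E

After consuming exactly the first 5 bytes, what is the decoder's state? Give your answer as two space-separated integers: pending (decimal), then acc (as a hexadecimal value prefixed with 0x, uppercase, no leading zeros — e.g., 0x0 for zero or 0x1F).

Answer: 1 0x17

Derivation:
Byte[0]=C8: 2-byte lead. pending=1, acc=0x8
Byte[1]=89: continuation. acc=(acc<<6)|0x09=0x209, pending=0
Byte[2]=DE: 2-byte lead. pending=1, acc=0x1E
Byte[3]=B9: continuation. acc=(acc<<6)|0x39=0x7B9, pending=0
Byte[4]=D7: 2-byte lead. pending=1, acc=0x17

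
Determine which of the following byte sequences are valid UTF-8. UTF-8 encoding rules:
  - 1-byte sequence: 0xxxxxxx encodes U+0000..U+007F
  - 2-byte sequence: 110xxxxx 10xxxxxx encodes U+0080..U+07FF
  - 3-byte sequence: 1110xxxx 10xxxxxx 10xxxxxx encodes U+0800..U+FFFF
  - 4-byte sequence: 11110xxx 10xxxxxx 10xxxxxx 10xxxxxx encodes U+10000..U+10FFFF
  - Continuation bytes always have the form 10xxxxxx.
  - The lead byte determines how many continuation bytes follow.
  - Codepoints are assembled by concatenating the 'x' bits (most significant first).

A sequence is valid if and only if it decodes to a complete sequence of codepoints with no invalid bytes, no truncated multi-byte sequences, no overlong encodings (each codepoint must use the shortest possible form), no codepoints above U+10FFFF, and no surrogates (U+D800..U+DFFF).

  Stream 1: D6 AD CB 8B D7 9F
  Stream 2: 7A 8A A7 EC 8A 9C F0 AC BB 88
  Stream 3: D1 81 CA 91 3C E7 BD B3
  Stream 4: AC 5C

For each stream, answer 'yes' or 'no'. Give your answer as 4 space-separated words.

Stream 1: decodes cleanly. VALID
Stream 2: error at byte offset 1. INVALID
Stream 3: decodes cleanly. VALID
Stream 4: error at byte offset 0. INVALID

Answer: yes no yes no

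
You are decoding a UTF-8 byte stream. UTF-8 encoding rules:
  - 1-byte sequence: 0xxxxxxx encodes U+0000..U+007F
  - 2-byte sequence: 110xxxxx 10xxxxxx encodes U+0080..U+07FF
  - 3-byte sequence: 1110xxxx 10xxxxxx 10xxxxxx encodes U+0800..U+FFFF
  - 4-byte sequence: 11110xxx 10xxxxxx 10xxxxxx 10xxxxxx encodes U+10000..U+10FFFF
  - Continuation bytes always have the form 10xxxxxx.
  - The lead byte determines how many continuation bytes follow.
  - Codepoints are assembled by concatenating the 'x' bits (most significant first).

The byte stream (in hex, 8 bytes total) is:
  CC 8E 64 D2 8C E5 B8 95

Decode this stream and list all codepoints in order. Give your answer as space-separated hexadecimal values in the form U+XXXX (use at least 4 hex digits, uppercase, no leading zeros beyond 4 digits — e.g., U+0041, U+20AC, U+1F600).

Byte[0]=CC: 2-byte lead, need 1 cont bytes. acc=0xC
Byte[1]=8E: continuation. acc=(acc<<6)|0x0E=0x30E
Completed: cp=U+030E (starts at byte 0)
Byte[2]=64: 1-byte ASCII. cp=U+0064
Byte[3]=D2: 2-byte lead, need 1 cont bytes. acc=0x12
Byte[4]=8C: continuation. acc=(acc<<6)|0x0C=0x48C
Completed: cp=U+048C (starts at byte 3)
Byte[5]=E5: 3-byte lead, need 2 cont bytes. acc=0x5
Byte[6]=B8: continuation. acc=(acc<<6)|0x38=0x178
Byte[7]=95: continuation. acc=(acc<<6)|0x15=0x5E15
Completed: cp=U+5E15 (starts at byte 5)

Answer: U+030E U+0064 U+048C U+5E15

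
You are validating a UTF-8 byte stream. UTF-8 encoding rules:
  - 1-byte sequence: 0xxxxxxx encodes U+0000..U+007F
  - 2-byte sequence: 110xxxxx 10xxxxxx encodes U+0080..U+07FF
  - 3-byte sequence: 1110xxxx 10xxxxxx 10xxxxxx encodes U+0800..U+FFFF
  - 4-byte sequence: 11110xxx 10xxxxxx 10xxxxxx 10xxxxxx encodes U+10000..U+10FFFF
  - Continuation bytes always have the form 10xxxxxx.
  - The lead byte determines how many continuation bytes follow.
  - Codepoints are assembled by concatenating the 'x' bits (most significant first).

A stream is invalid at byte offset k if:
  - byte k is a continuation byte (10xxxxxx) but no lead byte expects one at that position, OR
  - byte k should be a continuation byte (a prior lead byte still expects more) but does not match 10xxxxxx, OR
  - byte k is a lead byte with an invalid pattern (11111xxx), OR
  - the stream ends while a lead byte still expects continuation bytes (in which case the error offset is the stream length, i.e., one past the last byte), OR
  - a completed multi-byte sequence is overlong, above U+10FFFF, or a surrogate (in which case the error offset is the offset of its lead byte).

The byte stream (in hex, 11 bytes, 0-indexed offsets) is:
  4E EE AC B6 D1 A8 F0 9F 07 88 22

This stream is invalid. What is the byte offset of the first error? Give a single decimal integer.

Byte[0]=4E: 1-byte ASCII. cp=U+004E
Byte[1]=EE: 3-byte lead, need 2 cont bytes. acc=0xE
Byte[2]=AC: continuation. acc=(acc<<6)|0x2C=0x3AC
Byte[3]=B6: continuation. acc=(acc<<6)|0x36=0xEB36
Completed: cp=U+EB36 (starts at byte 1)
Byte[4]=D1: 2-byte lead, need 1 cont bytes. acc=0x11
Byte[5]=A8: continuation. acc=(acc<<6)|0x28=0x468
Completed: cp=U+0468 (starts at byte 4)
Byte[6]=F0: 4-byte lead, need 3 cont bytes. acc=0x0
Byte[7]=9F: continuation. acc=(acc<<6)|0x1F=0x1F
Byte[8]=07: expected 10xxxxxx continuation. INVALID

Answer: 8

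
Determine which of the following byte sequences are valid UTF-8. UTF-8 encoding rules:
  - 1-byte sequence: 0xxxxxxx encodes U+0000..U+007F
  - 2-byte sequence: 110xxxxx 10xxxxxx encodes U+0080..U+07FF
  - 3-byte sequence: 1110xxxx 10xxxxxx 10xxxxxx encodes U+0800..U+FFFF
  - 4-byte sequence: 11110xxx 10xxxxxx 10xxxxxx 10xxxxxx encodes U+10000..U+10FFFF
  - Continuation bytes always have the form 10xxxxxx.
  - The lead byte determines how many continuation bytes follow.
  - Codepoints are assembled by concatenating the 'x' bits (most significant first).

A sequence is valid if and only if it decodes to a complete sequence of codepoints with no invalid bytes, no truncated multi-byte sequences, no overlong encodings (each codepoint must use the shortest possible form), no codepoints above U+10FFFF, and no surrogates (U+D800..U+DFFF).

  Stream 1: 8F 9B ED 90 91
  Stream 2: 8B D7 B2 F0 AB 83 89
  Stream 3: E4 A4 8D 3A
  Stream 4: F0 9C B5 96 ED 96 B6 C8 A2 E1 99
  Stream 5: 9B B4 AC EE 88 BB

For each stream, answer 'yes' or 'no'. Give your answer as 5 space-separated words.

Stream 1: error at byte offset 0. INVALID
Stream 2: error at byte offset 0. INVALID
Stream 3: decodes cleanly. VALID
Stream 4: error at byte offset 11. INVALID
Stream 5: error at byte offset 0. INVALID

Answer: no no yes no no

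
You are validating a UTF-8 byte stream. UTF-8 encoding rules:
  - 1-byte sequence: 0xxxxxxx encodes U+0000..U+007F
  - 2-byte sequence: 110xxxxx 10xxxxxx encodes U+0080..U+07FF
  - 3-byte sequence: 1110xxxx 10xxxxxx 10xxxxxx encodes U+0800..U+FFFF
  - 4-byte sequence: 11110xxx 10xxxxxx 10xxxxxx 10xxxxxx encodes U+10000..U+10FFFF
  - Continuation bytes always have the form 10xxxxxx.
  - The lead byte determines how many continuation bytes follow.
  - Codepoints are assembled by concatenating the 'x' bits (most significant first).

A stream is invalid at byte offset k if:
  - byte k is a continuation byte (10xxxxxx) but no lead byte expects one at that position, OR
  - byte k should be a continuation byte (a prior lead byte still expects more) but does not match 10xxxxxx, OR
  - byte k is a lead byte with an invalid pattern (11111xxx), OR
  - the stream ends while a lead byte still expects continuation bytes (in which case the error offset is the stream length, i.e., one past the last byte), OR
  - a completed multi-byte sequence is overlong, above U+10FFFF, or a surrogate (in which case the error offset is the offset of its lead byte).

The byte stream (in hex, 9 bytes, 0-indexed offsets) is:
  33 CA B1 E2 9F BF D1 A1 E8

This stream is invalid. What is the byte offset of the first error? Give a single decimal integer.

Answer: 9

Derivation:
Byte[0]=33: 1-byte ASCII. cp=U+0033
Byte[1]=CA: 2-byte lead, need 1 cont bytes. acc=0xA
Byte[2]=B1: continuation. acc=(acc<<6)|0x31=0x2B1
Completed: cp=U+02B1 (starts at byte 1)
Byte[3]=E2: 3-byte lead, need 2 cont bytes. acc=0x2
Byte[4]=9F: continuation. acc=(acc<<6)|0x1F=0x9F
Byte[5]=BF: continuation. acc=(acc<<6)|0x3F=0x27FF
Completed: cp=U+27FF (starts at byte 3)
Byte[6]=D1: 2-byte lead, need 1 cont bytes. acc=0x11
Byte[7]=A1: continuation. acc=(acc<<6)|0x21=0x461
Completed: cp=U+0461 (starts at byte 6)
Byte[8]=E8: 3-byte lead, need 2 cont bytes. acc=0x8
Byte[9]: stream ended, expected continuation. INVALID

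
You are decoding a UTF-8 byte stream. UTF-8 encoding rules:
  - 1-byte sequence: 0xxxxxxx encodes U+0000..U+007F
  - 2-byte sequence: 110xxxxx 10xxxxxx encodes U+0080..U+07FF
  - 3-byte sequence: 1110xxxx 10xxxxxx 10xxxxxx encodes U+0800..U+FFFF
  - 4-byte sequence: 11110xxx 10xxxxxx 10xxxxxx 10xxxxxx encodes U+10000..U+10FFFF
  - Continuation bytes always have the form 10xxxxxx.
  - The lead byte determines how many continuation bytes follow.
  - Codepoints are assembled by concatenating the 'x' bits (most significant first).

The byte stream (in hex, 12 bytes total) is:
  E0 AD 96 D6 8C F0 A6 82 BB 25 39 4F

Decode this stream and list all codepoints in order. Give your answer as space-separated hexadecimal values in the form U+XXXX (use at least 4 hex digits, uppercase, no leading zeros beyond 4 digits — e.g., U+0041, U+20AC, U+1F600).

Answer: U+0B56 U+058C U+260BB U+0025 U+0039 U+004F

Derivation:
Byte[0]=E0: 3-byte lead, need 2 cont bytes. acc=0x0
Byte[1]=AD: continuation. acc=(acc<<6)|0x2D=0x2D
Byte[2]=96: continuation. acc=(acc<<6)|0x16=0xB56
Completed: cp=U+0B56 (starts at byte 0)
Byte[3]=D6: 2-byte lead, need 1 cont bytes. acc=0x16
Byte[4]=8C: continuation. acc=(acc<<6)|0x0C=0x58C
Completed: cp=U+058C (starts at byte 3)
Byte[5]=F0: 4-byte lead, need 3 cont bytes. acc=0x0
Byte[6]=A6: continuation. acc=(acc<<6)|0x26=0x26
Byte[7]=82: continuation. acc=(acc<<6)|0x02=0x982
Byte[8]=BB: continuation. acc=(acc<<6)|0x3B=0x260BB
Completed: cp=U+260BB (starts at byte 5)
Byte[9]=25: 1-byte ASCII. cp=U+0025
Byte[10]=39: 1-byte ASCII. cp=U+0039
Byte[11]=4F: 1-byte ASCII. cp=U+004F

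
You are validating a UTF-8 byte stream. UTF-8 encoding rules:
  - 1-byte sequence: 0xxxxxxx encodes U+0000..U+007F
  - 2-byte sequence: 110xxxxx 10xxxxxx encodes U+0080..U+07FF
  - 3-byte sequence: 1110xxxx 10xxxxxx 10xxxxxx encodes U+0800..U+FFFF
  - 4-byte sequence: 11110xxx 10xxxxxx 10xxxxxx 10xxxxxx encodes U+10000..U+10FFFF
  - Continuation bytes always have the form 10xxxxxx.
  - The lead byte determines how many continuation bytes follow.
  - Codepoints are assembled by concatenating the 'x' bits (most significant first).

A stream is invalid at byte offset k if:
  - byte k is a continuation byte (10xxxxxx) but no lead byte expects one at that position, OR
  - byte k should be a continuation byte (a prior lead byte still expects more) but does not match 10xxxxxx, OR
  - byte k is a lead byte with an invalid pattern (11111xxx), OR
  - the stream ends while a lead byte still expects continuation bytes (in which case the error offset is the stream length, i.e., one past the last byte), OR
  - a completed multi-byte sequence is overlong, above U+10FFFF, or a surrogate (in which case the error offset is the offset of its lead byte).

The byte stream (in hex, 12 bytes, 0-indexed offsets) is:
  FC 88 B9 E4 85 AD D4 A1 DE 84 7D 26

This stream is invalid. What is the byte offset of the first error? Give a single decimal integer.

Answer: 0

Derivation:
Byte[0]=FC: INVALID lead byte (not 0xxx/110x/1110/11110)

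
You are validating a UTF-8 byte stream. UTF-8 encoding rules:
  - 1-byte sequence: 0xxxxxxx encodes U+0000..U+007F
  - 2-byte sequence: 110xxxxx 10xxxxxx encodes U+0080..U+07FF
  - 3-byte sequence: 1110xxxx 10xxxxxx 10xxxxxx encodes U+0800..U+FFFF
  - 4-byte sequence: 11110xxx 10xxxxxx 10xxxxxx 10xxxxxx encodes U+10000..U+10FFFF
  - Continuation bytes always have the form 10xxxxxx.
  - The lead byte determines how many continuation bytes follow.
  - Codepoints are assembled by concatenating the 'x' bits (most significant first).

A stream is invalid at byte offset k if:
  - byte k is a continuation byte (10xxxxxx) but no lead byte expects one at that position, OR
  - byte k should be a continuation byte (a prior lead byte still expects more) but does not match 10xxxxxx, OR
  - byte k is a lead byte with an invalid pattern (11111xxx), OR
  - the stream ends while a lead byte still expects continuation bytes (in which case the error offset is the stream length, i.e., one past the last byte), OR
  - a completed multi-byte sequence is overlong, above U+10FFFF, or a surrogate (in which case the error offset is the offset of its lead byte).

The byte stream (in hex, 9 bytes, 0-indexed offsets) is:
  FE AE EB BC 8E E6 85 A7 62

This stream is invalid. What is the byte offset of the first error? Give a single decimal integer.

Byte[0]=FE: INVALID lead byte (not 0xxx/110x/1110/11110)

Answer: 0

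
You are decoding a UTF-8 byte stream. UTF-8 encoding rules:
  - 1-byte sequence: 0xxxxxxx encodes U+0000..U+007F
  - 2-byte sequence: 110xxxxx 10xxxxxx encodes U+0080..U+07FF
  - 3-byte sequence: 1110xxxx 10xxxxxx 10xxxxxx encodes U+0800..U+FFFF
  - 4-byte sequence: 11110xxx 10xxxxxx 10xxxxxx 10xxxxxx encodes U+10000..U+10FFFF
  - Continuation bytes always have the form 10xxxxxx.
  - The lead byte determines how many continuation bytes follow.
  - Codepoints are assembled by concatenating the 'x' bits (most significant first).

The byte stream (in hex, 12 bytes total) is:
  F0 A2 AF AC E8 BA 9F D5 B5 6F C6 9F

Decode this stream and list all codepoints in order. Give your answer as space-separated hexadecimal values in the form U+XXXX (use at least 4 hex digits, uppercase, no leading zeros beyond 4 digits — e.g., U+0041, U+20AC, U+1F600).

Byte[0]=F0: 4-byte lead, need 3 cont bytes. acc=0x0
Byte[1]=A2: continuation. acc=(acc<<6)|0x22=0x22
Byte[2]=AF: continuation. acc=(acc<<6)|0x2F=0x8AF
Byte[3]=AC: continuation. acc=(acc<<6)|0x2C=0x22BEC
Completed: cp=U+22BEC (starts at byte 0)
Byte[4]=E8: 3-byte lead, need 2 cont bytes. acc=0x8
Byte[5]=BA: continuation. acc=(acc<<6)|0x3A=0x23A
Byte[6]=9F: continuation. acc=(acc<<6)|0x1F=0x8E9F
Completed: cp=U+8E9F (starts at byte 4)
Byte[7]=D5: 2-byte lead, need 1 cont bytes. acc=0x15
Byte[8]=B5: continuation. acc=(acc<<6)|0x35=0x575
Completed: cp=U+0575 (starts at byte 7)
Byte[9]=6F: 1-byte ASCII. cp=U+006F
Byte[10]=C6: 2-byte lead, need 1 cont bytes. acc=0x6
Byte[11]=9F: continuation. acc=(acc<<6)|0x1F=0x19F
Completed: cp=U+019F (starts at byte 10)

Answer: U+22BEC U+8E9F U+0575 U+006F U+019F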